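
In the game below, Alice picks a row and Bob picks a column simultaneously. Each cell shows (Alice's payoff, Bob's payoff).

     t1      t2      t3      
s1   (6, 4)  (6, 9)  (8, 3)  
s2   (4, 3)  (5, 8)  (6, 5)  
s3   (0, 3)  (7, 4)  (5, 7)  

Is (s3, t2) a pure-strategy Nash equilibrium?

Holding Bob at t2: Alice gets 7 from s3, versus 6 from s1, 5 from s2. No profitable deviation for Alice.
Holding Alice at s3: Bob gets 4 from t2 but could get 7 by switching to t3. Bob has a profitable deviation.

No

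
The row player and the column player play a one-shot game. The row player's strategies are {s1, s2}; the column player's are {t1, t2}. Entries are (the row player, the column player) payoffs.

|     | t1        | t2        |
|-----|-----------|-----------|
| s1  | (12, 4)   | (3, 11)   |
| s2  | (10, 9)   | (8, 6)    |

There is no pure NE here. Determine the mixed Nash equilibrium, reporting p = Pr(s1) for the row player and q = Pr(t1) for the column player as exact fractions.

p = 3/10, q = 5/7

Each player's mixing probability is pinned down by making the *other* player indifferent.
The column player indifferent between t1 and t2: p·4 + (1−p)·9 = p·11 + (1−p)·6 ⟹ 9 + (-5)p = 6 + 5p ⟹ p = 3/10.
The row player indifferent between s1 and s2: q·12 + (1−q)·3 = q·10 + (1−q)·8 ⟹ 3 + 9q = 8 + 2q ⟹ q = 5/7.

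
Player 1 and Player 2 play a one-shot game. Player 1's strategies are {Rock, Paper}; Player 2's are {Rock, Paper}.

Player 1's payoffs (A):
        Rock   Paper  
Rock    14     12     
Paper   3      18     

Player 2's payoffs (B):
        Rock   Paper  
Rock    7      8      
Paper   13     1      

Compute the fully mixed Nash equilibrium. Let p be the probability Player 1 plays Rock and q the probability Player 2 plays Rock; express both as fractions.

p = 12/13, q = 6/17

Each player's mixing probability is pinned down by making the *other* player indifferent.
Player 2 indifferent between Rock and Paper: p·7 + (1−p)·13 = p·8 + (1−p)·1 ⟹ 13 + (-6)p = 1 + 7p ⟹ p = 12/13.
Player 1 indifferent between Rock and Paper: q·14 + (1−q)·12 = q·3 + (1−q)·18 ⟹ 12 + 2q = 18 + (-15)q ⟹ q = 6/17.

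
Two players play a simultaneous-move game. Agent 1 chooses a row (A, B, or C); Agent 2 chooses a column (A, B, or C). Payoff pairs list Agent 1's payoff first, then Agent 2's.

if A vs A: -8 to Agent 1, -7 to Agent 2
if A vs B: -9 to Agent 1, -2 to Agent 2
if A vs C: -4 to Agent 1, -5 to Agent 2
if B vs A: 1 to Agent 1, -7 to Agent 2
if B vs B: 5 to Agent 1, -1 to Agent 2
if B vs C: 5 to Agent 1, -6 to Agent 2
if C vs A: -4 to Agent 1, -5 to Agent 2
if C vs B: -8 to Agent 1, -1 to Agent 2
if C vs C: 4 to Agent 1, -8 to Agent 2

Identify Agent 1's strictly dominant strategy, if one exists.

B

Check whether one of Agent 1's strategies beats all alternatives regardless of what the opponent does.
B strictly dominates: vs A: 1 > each of {-8, -4}; vs B: 5 > each of {-9, -8}; vs C: 5 > each of {-4, 4}.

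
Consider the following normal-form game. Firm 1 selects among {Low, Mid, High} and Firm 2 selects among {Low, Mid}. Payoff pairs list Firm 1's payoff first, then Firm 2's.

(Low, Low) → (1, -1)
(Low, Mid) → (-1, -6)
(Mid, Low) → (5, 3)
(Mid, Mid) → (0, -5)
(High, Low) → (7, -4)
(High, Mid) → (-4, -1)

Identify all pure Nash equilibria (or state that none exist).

There is no pure-strategy Nash equilibrium

Find each player's best response to every opponent strategy; NE are the intersections.
Firm 1's best responses — vs Low: High (payoff 7); vs Mid: Mid (payoff 0).
Firm 2's best responses — vs Low: Low (payoff -1); vs Mid: Low (payoff 3); vs High: Mid (payoff -1).
No cell has both players best-responding. For instance, Firm 1's best reply to Mid is Mid, but against Mid Firm 2 prefers Low over Mid.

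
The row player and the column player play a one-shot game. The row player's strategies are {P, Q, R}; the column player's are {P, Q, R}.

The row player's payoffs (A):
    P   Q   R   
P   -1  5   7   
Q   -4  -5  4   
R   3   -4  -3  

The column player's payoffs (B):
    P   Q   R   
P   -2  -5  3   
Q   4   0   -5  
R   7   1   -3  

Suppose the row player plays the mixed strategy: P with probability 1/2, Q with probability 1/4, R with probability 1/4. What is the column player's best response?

P

The column player's best reply maximizes expected payoff against the mix.
P: (1/2)·(-2) + (1/4)·4 + (1/4)·7 = 7/4
Q: (1/2)·(-5) + (1/4)·0 + (1/4)·1 = -9/4
R: (1/2)·3 + (1/4)·(-5) + (1/4)·(-3) = -1/2
Highest expected payoff is 7/4, from P.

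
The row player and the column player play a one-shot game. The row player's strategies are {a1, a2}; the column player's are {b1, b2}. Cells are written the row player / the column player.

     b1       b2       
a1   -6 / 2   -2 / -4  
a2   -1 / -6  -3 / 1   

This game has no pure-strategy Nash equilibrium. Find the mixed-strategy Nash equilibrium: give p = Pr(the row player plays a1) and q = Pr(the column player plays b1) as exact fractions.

p = 7/13, q = 1/6

In a mixed NE each player is indifferent between their pure strategies, so the opponent's mix sets the indifference.
The column player indifferent between b1 and b2: p·2 + (1−p)·(-6) = p·(-4) + (1−p)·1 ⟹ (-6) + 8p = 1 + (-5)p ⟹ p = 7/13.
The row player indifferent between a1 and a2: q·(-6) + (1−q)·(-2) = q·(-1) + (1−q)·(-3) ⟹ (-2) + (-4)q = (-3) + 2q ⟹ q = 1/6.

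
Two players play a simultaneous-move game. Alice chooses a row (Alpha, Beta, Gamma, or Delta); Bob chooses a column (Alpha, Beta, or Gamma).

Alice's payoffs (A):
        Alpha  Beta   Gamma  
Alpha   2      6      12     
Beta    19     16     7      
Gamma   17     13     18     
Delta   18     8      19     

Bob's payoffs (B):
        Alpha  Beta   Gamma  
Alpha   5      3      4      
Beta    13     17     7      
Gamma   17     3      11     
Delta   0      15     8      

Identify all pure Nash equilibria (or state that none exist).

(Beta, Beta)

Check mutual best responses: a cell is a NE iff neither player can gain by unilaterally deviating.
Alice's best responses — vs Alpha: Beta (payoff 19); vs Beta: Beta (payoff 16); vs Gamma: Delta (payoff 19).
Bob's best responses — vs Alpha: Alpha (payoff 5); vs Beta: Beta (payoff 17); vs Gamma: Alpha (payoff 17); vs Delta: Beta (payoff 15).
The only mutual best response is (Beta, Beta); neither player gains by switching there.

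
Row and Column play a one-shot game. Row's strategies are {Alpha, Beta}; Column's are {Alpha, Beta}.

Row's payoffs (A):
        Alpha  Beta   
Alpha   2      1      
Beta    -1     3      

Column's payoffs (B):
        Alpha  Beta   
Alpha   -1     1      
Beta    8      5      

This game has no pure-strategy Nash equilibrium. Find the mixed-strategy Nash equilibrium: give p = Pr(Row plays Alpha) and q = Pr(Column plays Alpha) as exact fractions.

Each player's mixing probability is pinned down by making the *other* player indifferent.
Column indifferent between Alpha and Beta: p·(-1) + (1−p)·8 = p·1 + (1−p)·5 ⟹ 8 + (-9)p = 5 + (-4)p ⟹ p = 3/5.
Row indifferent between Alpha and Beta: q·2 + (1−q)·1 = q·(-1) + (1−q)·3 ⟹ 1 + 1q = 3 + (-4)q ⟹ q = 2/5.

p = 3/5, q = 2/5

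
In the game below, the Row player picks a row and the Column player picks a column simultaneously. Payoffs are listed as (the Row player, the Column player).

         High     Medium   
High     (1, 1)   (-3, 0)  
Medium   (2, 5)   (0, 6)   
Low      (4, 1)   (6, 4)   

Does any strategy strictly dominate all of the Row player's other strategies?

A strategy is strictly dominant if it gives the Row player a strictly higher payoff than every other strategy, against every choice by the opponent.
Low strictly dominates: vs High: 4 > each of {1, 2}; vs Medium: 6 > each of {-3, 0}.

Low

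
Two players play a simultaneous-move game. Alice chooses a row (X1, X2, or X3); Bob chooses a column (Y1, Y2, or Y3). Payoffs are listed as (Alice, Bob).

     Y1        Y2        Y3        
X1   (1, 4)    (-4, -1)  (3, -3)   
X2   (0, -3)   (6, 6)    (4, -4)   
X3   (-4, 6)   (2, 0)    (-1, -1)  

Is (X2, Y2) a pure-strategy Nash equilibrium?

Holding Bob at Y2: Alice gets 6 from X2, versus -4 from X1, 2 from X3. No profitable deviation for Alice.
Holding Alice at X2: Bob gets 6 from Y2, versus -3 from Y1, -4 from Y3. No profitable deviation for Bob either.

Yes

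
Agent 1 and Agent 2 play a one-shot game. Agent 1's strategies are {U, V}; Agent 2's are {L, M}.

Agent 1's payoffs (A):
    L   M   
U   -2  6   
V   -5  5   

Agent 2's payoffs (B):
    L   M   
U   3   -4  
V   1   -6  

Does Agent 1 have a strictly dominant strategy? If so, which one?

U

Check whether one of Agent 1's strategies beats all alternatives regardless of what the opponent does.
U strictly dominates: vs L: -2 > -5; vs M: 6 > 5.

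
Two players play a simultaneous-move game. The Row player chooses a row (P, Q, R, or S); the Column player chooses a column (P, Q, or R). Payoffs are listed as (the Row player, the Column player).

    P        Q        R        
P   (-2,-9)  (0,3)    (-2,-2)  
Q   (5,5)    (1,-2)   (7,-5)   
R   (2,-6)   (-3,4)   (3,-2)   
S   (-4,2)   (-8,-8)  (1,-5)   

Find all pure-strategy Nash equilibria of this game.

(Q, P)

Find each player's best response to every opponent strategy; NE are the intersections.
The Row player's best responses — vs P: Q (payoff 5); vs Q: Q (payoff 1); vs R: Q (payoff 7).
The Column player's best responses — vs P: Q (payoff 3); vs Q: P (payoff 5); vs R: Q (payoff 4); vs S: P (payoff 2).
The only mutual best response is (Q, P); neither player gains by switching there.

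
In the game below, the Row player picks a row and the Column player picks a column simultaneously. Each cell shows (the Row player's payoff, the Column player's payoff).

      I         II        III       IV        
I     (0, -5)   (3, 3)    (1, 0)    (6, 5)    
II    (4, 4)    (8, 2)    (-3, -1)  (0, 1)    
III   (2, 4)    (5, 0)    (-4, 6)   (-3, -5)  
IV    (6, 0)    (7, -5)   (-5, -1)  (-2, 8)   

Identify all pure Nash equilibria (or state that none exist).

(I, IV)

Check mutual best responses: a cell is a NE iff neither player can gain by unilaterally deviating.
The Row player's best responses — vs I: IV (payoff 6); vs II: II (payoff 8); vs III: I (payoff 1); vs IV: I (payoff 6).
The Column player's best responses — vs I: IV (payoff 5); vs II: I (payoff 4); vs III: III (payoff 6); vs IV: IV (payoff 8).
The only mutual best response is (I, IV); neither player gains by switching there.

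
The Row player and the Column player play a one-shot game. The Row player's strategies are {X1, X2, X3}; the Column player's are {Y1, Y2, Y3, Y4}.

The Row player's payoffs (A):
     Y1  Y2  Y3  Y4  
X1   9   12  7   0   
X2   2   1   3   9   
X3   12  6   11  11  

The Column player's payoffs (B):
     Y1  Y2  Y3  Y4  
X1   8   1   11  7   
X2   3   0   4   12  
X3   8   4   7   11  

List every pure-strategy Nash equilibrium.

(X3, Y4)

Check mutual best responses: a cell is a NE iff neither player can gain by unilaterally deviating.
The Row player's best responses — vs Y1: X3 (payoff 12); vs Y2: X1 (payoff 12); vs Y3: X3 (payoff 11); vs Y4: X3 (payoff 11).
The Column player's best responses — vs X1: Y3 (payoff 11); vs X2: Y4 (payoff 12); vs X3: Y4 (payoff 11).
The only mutual best response is (X3, Y4); neither player gains by switching there.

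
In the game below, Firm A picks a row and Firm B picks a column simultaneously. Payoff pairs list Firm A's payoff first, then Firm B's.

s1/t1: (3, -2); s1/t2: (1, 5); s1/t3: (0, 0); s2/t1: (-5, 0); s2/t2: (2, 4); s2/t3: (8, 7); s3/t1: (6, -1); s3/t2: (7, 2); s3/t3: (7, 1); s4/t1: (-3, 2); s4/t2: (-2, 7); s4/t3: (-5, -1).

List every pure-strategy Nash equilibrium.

A profile is a Nash equilibrium when each player is best-responding to the other.
Firm A's best responses — vs t1: s3 (payoff 6); vs t2: s3 (payoff 7); vs t3: s2 (payoff 8).
Firm B's best responses — vs s1: t2 (payoff 5); vs s2: t3 (payoff 7); vs s3: t2 (payoff 2); vs s4: t2 (payoff 7).
Mutual best responses occur at (s2, t3) and (s3, t2); at each, neither player gains by switching.

(s2, t3) and (s3, t2)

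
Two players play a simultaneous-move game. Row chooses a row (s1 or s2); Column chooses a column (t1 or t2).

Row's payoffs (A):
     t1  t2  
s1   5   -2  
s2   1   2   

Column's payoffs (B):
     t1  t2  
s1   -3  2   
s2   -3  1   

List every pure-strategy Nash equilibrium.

Check mutual best responses: a cell is a NE iff neither player can gain by unilaterally deviating.
Row's best responses — vs t1: s1 (payoff 5); vs t2: s2 (payoff 2).
Column's best responses — vs s1: t2 (payoff 2); vs s2: t2 (payoff 1).
The only mutual best response is (s2, t2); neither player gains by switching there.

(s2, t2)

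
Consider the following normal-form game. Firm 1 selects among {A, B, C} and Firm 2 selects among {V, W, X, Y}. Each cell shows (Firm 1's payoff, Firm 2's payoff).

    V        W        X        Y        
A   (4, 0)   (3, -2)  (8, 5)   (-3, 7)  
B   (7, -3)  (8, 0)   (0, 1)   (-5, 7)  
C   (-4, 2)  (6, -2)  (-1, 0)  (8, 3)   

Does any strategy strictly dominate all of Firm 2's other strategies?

A strategy is strictly dominant if it gives Firm 2 a strictly higher payoff than every other strategy, against every choice by the opponent.
Y strictly dominates: vs A: 7 > each of {0, -2, 5}; vs B: 7 > each of {-3, 0, 1}; vs C: 3 > each of {2, -2, 0}.

Y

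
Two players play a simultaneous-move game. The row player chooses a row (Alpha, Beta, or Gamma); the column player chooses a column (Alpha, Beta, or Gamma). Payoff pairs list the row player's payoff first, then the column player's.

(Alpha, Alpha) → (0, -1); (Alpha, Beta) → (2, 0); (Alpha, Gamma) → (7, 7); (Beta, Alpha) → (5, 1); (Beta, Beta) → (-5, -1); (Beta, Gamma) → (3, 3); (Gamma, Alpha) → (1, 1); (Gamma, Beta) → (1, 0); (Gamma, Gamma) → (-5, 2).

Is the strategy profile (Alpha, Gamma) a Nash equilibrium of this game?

Holding the column player at Gamma: the row player gets 7 from Alpha, versus 3 from Beta, -5 from Gamma. No profitable deviation for the row player.
Holding the row player at Alpha: the column player gets 7 from Gamma, versus -1 from Alpha, 0 from Beta. No profitable deviation for the column player either.

Yes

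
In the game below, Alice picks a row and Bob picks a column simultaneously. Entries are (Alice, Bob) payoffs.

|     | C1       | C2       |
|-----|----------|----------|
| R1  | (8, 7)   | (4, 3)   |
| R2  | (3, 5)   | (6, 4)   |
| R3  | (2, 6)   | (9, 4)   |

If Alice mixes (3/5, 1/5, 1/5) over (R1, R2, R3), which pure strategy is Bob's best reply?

Bob's best reply maximizes expected payoff against the mix.
C1: (3/5)·7 + (1/5)·5 + (1/5)·6 = 32/5
C2: (3/5)·3 + (1/5)·4 + (1/5)·4 = 17/5
Highest expected payoff is 32/5, from C1.

C1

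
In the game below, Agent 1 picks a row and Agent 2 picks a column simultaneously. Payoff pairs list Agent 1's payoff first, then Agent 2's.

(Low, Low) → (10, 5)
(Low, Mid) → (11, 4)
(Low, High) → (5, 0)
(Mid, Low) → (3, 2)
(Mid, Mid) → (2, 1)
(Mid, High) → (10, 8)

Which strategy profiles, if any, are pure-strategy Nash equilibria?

Find each player's best response to every opponent strategy; NE are the intersections.
Agent 1's best responses — vs Low: Low (payoff 10); vs Mid: Low (payoff 11); vs High: Mid (payoff 10).
Agent 2's best responses — vs Low: Low (payoff 5); vs Mid: High (payoff 8).
Mutual best responses occur at (Low, Low) and (Mid, High); at each, neither player gains by switching.

(Low, Low) and (Mid, High)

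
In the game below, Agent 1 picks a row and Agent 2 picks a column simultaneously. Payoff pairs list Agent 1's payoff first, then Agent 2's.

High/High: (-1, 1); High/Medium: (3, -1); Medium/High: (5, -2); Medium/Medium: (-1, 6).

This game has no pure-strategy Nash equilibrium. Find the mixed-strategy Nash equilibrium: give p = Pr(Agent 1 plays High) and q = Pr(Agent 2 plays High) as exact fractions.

p = 4/5, q = 2/5

In a mixed NE each player is indifferent between their pure strategies, so the opponent's mix sets the indifference.
Agent 2 indifferent between High and Medium: p·1 + (1−p)·(-2) = p·(-1) + (1−p)·6 ⟹ (-2) + 3p = 6 + (-7)p ⟹ p = 4/5.
Agent 1 indifferent between High and Medium: q·(-1) + (1−q)·3 = q·5 + (1−q)·(-1) ⟹ 3 + (-4)q = (-1) + 6q ⟹ q = 2/5.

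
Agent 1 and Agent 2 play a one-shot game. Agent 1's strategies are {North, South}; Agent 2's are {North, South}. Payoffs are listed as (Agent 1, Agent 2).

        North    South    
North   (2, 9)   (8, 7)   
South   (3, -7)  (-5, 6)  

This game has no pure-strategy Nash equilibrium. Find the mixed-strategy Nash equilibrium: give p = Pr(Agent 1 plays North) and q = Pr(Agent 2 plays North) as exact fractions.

Each player's mixing probability is pinned down by making the *other* player indifferent.
Agent 2 indifferent between North and South: p·9 + (1−p)·(-7) = p·7 + (1−p)·6 ⟹ (-7) + 16p = 6 + 1p ⟹ p = 13/15.
Agent 1 indifferent between North and South: q·2 + (1−q)·8 = q·3 + (1−q)·(-5) ⟹ 8 + (-6)q = (-5) + 8q ⟹ q = 13/14.

p = 13/15, q = 13/14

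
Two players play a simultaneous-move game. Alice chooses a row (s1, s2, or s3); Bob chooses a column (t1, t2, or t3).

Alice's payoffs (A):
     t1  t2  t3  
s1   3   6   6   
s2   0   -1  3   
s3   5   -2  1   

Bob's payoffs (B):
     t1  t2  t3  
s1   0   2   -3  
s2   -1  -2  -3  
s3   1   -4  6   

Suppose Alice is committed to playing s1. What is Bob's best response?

t2

With Alice fixed at s1, Bob's payoffs are: t1 → 0, t2 → 2, t3 → -3.
The maximum is 2, achieved by t2.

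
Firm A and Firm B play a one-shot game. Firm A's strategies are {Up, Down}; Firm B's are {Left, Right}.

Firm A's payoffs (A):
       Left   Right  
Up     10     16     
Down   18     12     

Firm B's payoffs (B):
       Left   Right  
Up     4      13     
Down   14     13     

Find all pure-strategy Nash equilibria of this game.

(Up, Right) and (Down, Left)

Find each player's best response to every opponent strategy; NE are the intersections.
Firm A's best responses — vs Left: Down (payoff 18); vs Right: Up (payoff 16).
Firm B's best responses — vs Up: Right (payoff 13); vs Down: Left (payoff 14).
Mutual best responses occur at (Up, Right) and (Down, Left); at each, neither player gains by switching.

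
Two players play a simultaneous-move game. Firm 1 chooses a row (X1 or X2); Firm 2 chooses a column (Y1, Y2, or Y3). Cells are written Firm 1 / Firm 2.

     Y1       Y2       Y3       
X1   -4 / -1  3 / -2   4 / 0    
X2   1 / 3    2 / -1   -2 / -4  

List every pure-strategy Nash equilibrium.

(X1, Y3) and (X2, Y1)

Check mutual best responses: a cell is a NE iff neither player can gain by unilaterally deviating.
Firm 1's best responses — vs Y1: X2 (payoff 1); vs Y2: X1 (payoff 3); vs Y3: X1 (payoff 4).
Firm 2's best responses — vs X1: Y3 (payoff 0); vs X2: Y1 (payoff 3).
Mutual best responses occur at (X1, Y3) and (X2, Y1); at each, neither player gains by switching.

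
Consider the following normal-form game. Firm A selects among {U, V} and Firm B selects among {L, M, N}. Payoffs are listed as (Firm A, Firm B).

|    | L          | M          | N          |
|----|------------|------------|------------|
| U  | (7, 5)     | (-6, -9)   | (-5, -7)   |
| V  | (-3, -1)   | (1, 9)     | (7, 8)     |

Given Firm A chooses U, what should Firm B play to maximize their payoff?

L

With Firm A fixed at U, Firm B's payoffs are: L → 5, M → -9, N → -7.
The maximum is 5, achieved by L.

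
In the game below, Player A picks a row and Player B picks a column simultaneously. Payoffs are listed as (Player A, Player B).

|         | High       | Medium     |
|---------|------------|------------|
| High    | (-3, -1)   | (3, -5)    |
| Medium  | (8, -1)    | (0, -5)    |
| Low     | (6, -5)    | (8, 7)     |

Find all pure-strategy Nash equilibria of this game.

A profile is a Nash equilibrium when each player is best-responding to the other.
Player A's best responses — vs High: Medium (payoff 8); vs Medium: Low (payoff 8).
Player B's best responses — vs High: High (payoff -1); vs Medium: High (payoff -1); vs Low: Medium (payoff 7).
Mutual best responses occur at (Medium, High) and (Low, Medium); at each, neither player gains by switching.

(Medium, High) and (Low, Medium)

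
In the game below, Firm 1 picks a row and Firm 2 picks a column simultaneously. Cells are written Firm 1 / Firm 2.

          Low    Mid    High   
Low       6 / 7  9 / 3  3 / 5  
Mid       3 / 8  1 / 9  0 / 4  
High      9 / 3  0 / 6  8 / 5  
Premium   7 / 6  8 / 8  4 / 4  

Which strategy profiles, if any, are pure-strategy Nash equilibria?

Check mutual best responses: a cell is a NE iff neither player can gain by unilaterally deviating.
Firm 1's best responses — vs Low: High (payoff 9); vs Mid: Low (payoff 9); vs High: High (payoff 8).
Firm 2's best responses — vs Low: Low (payoff 7); vs Mid: Mid (payoff 9); vs High: Mid (payoff 6); vs Premium: Mid (payoff 8).
No cell has both players best-responding. For instance, Firm 1's best reply to Low is High, but against High Firm 2 prefers Mid over Low.

None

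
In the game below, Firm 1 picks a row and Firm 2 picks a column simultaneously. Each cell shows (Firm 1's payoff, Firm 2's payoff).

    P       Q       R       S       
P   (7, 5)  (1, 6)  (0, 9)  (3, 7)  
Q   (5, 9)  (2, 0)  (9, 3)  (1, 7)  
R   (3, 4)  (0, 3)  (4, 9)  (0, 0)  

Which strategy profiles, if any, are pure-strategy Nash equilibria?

Find each player's best response to every opponent strategy; NE are the intersections.
Firm 1's best responses — vs P: P (payoff 7); vs Q: Q (payoff 2); vs R: Q (payoff 9); vs S: P (payoff 3).
Firm 2's best responses — vs P: R (payoff 9); vs Q: P (payoff 9); vs R: R (payoff 9).
No cell has both players best-responding. For instance, Firm 1's best reply to S is P, but against P Firm 2 prefers R over S.

No pure-strategy Nash equilibrium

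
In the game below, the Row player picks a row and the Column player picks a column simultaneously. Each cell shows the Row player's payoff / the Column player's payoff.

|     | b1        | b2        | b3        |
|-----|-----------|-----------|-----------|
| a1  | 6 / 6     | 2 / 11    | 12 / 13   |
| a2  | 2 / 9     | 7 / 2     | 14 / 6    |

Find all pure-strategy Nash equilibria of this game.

No pure-strategy Nash equilibrium

A profile is a Nash equilibrium when each player is best-responding to the other.
The Row player's best responses — vs b1: a1 (payoff 6); vs b2: a2 (payoff 7); vs b3: a2 (payoff 14).
The Column player's best responses — vs a1: b3 (payoff 13); vs a2: b1 (payoff 9).
No cell has both players best-responding. For instance, the Row player's best reply to b2 is a2, but against a2 the Column player prefers b1 over b2.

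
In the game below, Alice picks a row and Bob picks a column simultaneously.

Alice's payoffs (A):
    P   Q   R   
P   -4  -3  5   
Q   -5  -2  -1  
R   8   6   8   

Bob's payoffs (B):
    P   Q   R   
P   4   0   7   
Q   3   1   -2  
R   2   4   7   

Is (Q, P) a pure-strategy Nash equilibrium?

Holding Bob at P: Alice gets -5 from Q but could get 8 by switching to R. Alice has a profitable deviation.

No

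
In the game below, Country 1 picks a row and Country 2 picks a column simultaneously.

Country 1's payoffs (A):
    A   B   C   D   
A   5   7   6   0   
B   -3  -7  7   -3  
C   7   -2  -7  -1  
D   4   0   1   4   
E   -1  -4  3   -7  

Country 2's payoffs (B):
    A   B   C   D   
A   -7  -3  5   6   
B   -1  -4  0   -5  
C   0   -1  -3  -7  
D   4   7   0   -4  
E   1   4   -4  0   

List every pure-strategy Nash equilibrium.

(B, C) and (C, A)

Check mutual best responses: a cell is a NE iff neither player can gain by unilaterally deviating.
Country 1's best responses — vs A: C (payoff 7); vs B: A (payoff 7); vs C: B (payoff 7); vs D: D (payoff 4).
Country 2's best responses — vs A: D (payoff 6); vs B: C (payoff 0); vs C: A (payoff 0); vs D: B (payoff 7); vs E: B (payoff 4).
Mutual best responses occur at (B, C) and (C, A); at each, neither player gains by switching.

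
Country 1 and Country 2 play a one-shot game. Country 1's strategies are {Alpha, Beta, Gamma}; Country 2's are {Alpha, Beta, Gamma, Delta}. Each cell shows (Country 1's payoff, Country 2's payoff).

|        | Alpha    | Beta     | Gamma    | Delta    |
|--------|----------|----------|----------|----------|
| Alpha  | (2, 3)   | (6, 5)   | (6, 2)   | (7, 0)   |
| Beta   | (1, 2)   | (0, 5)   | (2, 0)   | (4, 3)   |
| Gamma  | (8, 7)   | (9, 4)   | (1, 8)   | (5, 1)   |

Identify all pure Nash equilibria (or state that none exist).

There is no pure-strategy Nash equilibrium

Find each player's best response to every opponent strategy; NE are the intersections.
Country 1's best responses — vs Alpha: Gamma (payoff 8); vs Beta: Gamma (payoff 9); vs Gamma: Alpha (payoff 6); vs Delta: Alpha (payoff 7).
Country 2's best responses — vs Alpha: Beta (payoff 5); vs Beta: Beta (payoff 5); vs Gamma: Gamma (payoff 8).
No cell has both players best-responding. For instance, Country 1's best reply to Alpha is Gamma, but against Gamma Country 2 prefers Gamma over Alpha.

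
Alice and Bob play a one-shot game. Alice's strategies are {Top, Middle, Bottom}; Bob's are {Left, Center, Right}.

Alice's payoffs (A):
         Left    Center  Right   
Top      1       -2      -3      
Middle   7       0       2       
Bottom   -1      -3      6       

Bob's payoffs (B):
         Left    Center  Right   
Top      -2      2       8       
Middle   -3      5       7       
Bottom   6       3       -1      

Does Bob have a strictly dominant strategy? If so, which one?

Check whether one of Bob's strategies beats all alternatives regardless of what the opponent does.
Left is not dominant: against Top, Center gives 2 > -2.
Center is not dominant: against Top, Right gives 8 > 2.
Right is not dominant: against Bottom, Left gives 6 > -1.
No single strategy is best against every opponent action.

None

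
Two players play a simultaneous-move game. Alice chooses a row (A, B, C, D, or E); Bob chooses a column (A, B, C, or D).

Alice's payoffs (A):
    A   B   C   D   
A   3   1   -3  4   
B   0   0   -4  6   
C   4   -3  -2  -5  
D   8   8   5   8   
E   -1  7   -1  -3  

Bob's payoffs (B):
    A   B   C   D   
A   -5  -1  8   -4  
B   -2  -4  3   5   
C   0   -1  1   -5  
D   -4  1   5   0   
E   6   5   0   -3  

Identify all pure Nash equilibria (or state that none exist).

A profile is a Nash equilibrium when each player is best-responding to the other.
Alice's best responses — vs A: D (payoff 8); vs B: D (payoff 8); vs C: D (payoff 5); vs D: D (payoff 8).
Bob's best responses — vs A: C (payoff 8); vs B: D (payoff 5); vs C: C (payoff 1); vs D: C (payoff 5); vs E: A (payoff 6).
The only mutual best response is (D, C); neither player gains by switching there.

(D, C)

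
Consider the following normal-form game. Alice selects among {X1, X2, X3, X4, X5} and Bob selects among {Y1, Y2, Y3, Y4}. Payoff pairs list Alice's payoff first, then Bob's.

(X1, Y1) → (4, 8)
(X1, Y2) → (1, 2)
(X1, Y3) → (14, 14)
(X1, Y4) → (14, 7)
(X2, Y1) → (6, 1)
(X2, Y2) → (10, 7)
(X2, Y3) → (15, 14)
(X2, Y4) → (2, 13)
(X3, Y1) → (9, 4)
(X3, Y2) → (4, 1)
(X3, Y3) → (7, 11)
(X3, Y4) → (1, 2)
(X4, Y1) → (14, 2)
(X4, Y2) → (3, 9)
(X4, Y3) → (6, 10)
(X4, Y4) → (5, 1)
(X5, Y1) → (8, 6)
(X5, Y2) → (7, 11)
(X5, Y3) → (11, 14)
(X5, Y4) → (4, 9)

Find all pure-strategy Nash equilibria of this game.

(X2, Y3)

A profile is a Nash equilibrium when each player is best-responding to the other.
Alice's best responses — vs Y1: X4 (payoff 14); vs Y2: X2 (payoff 10); vs Y3: X2 (payoff 15); vs Y4: X1 (payoff 14).
Bob's best responses — vs X1: Y3 (payoff 14); vs X2: Y3 (payoff 14); vs X3: Y3 (payoff 11); vs X4: Y3 (payoff 10); vs X5: Y3 (payoff 14).
The only mutual best response is (X2, Y3); neither player gains by switching there.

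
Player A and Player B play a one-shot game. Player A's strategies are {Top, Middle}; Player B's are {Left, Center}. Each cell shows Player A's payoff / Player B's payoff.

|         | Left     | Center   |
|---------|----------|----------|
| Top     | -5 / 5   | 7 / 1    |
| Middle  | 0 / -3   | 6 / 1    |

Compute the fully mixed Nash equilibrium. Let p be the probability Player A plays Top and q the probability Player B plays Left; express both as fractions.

p = 1/2, q = 1/6

Each player's mixing probability is pinned down by making the *other* player indifferent.
Player B indifferent between Left and Center: p·5 + (1−p)·(-3) = p·1 + (1−p)·1 ⟹ (-3) + 8p = 1 + 0p ⟹ p = 1/2.
Player A indifferent between Top and Middle: q·(-5) + (1−q)·7 = q·0 + (1−q)·6 ⟹ 7 + (-12)q = 6 + (-6)q ⟹ q = 1/6.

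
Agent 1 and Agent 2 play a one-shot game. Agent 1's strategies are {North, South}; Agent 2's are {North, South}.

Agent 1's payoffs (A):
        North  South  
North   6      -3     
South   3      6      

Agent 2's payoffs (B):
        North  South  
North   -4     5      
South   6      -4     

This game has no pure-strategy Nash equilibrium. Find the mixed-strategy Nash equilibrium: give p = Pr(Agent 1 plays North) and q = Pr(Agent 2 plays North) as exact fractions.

p = 10/19, q = 3/4

In a mixed NE each player is indifferent between their pure strategies, so the opponent's mix sets the indifference.
Agent 2 indifferent between North and South: p·(-4) + (1−p)·6 = p·5 + (1−p)·(-4) ⟹ 6 + (-10)p = (-4) + 9p ⟹ p = 10/19.
Agent 1 indifferent between North and South: q·6 + (1−q)·(-3) = q·3 + (1−q)·6 ⟹ (-3) + 9q = 6 + (-3)q ⟹ q = 3/4.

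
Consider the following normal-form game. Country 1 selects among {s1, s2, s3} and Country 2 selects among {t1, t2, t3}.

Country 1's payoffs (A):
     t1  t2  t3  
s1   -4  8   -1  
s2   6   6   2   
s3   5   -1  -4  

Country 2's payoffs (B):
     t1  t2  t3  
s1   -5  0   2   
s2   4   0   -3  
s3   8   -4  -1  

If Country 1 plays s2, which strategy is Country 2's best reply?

t1

With Country 1 fixed at s2, Country 2's payoffs are: t1 → 4, t2 → 0, t3 → -3.
The maximum is 4, achieved by t1.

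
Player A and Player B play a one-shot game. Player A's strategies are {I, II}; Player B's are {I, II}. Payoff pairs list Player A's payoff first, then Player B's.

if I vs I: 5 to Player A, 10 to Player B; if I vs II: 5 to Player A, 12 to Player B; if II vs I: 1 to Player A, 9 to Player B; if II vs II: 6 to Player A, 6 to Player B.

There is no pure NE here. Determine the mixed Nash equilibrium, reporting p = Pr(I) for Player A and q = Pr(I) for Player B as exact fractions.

p = 3/5, q = 1/5

In a mixed NE each player is indifferent between their pure strategies, so the opponent's mix sets the indifference.
Player B indifferent between I and II: p·10 + (1−p)·9 = p·12 + (1−p)·6 ⟹ 9 + 1p = 6 + 6p ⟹ p = 3/5.
Player A indifferent between I and II: q·5 + (1−q)·5 = q·1 + (1−q)·6 ⟹ 5 + 0q = 6 + (-5)q ⟹ q = 1/5.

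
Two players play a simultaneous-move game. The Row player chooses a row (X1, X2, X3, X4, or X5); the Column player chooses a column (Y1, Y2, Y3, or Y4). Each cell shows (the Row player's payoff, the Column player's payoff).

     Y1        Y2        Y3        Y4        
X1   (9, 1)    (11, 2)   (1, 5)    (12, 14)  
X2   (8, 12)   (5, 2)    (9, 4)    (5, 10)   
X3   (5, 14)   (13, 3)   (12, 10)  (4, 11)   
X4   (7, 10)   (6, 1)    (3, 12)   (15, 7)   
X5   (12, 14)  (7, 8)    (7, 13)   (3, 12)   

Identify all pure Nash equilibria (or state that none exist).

(X5, Y1)

Find each player's best response to every opponent strategy; NE are the intersections.
The Row player's best responses — vs Y1: X5 (payoff 12); vs Y2: X3 (payoff 13); vs Y3: X3 (payoff 12); vs Y4: X4 (payoff 15).
The Column player's best responses — vs X1: Y4 (payoff 14); vs X2: Y1 (payoff 12); vs X3: Y1 (payoff 14); vs X4: Y3 (payoff 12); vs X5: Y1 (payoff 14).
The only mutual best response is (X5, Y1); neither player gains by switching there.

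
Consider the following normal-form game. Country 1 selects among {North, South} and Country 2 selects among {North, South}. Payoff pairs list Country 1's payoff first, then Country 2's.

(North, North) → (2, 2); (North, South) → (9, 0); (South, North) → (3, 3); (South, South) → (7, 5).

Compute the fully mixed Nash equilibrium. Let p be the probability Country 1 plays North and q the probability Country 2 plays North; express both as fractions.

p = 1/2, q = 2/3

In a mixed NE each player is indifferent between their pure strategies, so the opponent's mix sets the indifference.
Country 2 indifferent between North and South: p·2 + (1−p)·3 = p·0 + (1−p)·5 ⟹ 3 + (-1)p = 5 + (-5)p ⟹ p = 1/2.
Country 1 indifferent between North and South: q·2 + (1−q)·9 = q·3 + (1−q)·7 ⟹ 9 + (-7)q = 7 + (-4)q ⟹ q = 2/3.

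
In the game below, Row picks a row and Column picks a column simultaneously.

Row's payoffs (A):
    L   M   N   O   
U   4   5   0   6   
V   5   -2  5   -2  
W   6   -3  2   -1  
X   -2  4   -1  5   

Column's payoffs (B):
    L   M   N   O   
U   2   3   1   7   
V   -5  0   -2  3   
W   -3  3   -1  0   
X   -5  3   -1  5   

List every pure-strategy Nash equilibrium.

(U, O)

A profile is a Nash equilibrium when each player is best-responding to the other.
Row's best responses — vs L: W (payoff 6); vs M: U (payoff 5); vs N: V (payoff 5); vs O: U (payoff 6).
Column's best responses — vs U: O (payoff 7); vs V: O (payoff 3); vs W: M (payoff 3); vs X: O (payoff 5).
The only mutual best response is (U, O); neither player gains by switching there.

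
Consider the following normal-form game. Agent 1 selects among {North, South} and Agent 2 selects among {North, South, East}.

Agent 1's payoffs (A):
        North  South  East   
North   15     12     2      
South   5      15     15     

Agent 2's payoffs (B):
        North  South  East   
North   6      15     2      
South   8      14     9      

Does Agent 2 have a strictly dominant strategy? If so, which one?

South

A strategy is strictly dominant if it gives Agent 2 a strictly higher payoff than every other strategy, against every choice by the opponent.
South strictly dominates: vs North: 15 > each of {6, 2}; vs South: 14 > each of {8, 9}.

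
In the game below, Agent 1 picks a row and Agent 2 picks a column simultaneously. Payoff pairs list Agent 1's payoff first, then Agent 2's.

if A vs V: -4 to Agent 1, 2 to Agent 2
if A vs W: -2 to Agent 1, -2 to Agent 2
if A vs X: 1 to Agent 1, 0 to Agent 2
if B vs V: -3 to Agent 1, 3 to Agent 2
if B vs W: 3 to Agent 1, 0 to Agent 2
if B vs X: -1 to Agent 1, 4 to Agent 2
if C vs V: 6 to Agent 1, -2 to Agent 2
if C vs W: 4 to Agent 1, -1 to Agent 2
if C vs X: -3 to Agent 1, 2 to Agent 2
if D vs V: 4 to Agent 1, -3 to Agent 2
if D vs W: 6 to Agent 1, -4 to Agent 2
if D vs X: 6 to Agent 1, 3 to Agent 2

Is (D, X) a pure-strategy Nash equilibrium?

Holding Agent 2 at X: Agent 1 gets 6 from D, versus 1 from A, -1 from B, -3 from C. No profitable deviation for Agent 1.
Holding Agent 1 at D: Agent 2 gets 3 from X, versus -3 from V, -4 from W. No profitable deviation for Agent 2 either.

Yes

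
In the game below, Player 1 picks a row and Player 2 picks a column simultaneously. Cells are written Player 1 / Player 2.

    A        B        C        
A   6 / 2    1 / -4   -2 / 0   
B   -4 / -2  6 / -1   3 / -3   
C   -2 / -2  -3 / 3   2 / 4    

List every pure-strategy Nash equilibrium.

(A, A) and (B, B)

A profile is a Nash equilibrium when each player is best-responding to the other.
Player 1's best responses — vs A: A (payoff 6); vs B: B (payoff 6); vs C: B (payoff 3).
Player 2's best responses — vs A: A (payoff 2); vs B: B (payoff -1); vs C: C (payoff 4).
Mutual best responses occur at (A, A) and (B, B); at each, neither player gains by switching.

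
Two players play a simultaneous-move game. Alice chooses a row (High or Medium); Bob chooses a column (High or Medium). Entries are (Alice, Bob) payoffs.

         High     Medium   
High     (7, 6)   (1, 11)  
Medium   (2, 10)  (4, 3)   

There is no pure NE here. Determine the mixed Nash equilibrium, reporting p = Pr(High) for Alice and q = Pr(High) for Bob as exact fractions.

In a mixed NE each player is indifferent between their pure strategies, so the opponent's mix sets the indifference.
Bob indifferent between High and Medium: p·6 + (1−p)·10 = p·11 + (1−p)·3 ⟹ 10 + (-4)p = 3 + 8p ⟹ p = 7/12.
Alice indifferent between High and Medium: q·7 + (1−q)·1 = q·2 + (1−q)·4 ⟹ 1 + 6q = 4 + (-2)q ⟹ q = 3/8.

p = 7/12, q = 3/8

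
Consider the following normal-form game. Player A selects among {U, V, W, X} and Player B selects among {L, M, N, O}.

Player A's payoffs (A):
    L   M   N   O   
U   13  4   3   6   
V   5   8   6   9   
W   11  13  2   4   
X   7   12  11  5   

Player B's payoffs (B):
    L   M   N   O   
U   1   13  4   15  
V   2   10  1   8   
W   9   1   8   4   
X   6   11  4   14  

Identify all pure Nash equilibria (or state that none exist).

None

A profile is a Nash equilibrium when each player is best-responding to the other.
Player A's best responses — vs L: U (payoff 13); vs M: W (payoff 13); vs N: X (payoff 11); vs O: V (payoff 9).
Player B's best responses — vs U: O (payoff 15); vs V: M (payoff 10); vs W: L (payoff 9); vs X: O (payoff 14).
No cell has both players best-responding. For instance, Player A's best reply to L is U, but against U Player B prefers O over L.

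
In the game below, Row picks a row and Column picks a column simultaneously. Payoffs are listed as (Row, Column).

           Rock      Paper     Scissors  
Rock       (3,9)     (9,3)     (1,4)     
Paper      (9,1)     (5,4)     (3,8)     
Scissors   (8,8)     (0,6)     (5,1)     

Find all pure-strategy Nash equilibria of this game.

Check mutual best responses: a cell is a NE iff neither player can gain by unilaterally deviating.
Row's best responses — vs Rock: Paper (payoff 9); vs Paper: Rock (payoff 9); vs Scissors: Scissors (payoff 5).
Column's best responses — vs Rock: Rock (payoff 9); vs Paper: Scissors (payoff 8); vs Scissors: Rock (payoff 8).
No cell has both players best-responding. For instance, Row's best reply to Rock is Paper, but against Paper Column prefers Scissors over Rock.

No pure-strategy Nash equilibrium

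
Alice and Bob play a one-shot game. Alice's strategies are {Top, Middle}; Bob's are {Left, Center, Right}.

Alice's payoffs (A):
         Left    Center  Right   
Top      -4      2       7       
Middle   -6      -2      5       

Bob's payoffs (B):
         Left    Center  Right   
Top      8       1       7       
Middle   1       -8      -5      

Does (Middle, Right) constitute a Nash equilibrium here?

Holding Bob at Right: Alice gets 5 from Middle but could get 7 by switching to Top. Alice has a profitable deviation.

No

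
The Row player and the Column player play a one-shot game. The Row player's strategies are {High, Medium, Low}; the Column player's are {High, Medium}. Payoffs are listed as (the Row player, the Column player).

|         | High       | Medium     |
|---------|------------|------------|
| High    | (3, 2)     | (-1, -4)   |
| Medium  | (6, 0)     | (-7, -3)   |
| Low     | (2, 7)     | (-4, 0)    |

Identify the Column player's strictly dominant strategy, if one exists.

A strategy is strictly dominant if it gives the Column player a strictly higher payoff than every other strategy, against every choice by the opponent.
High strictly dominates: vs High: 2 > -4; vs Medium: 0 > -3; vs Low: 7 > 0.

High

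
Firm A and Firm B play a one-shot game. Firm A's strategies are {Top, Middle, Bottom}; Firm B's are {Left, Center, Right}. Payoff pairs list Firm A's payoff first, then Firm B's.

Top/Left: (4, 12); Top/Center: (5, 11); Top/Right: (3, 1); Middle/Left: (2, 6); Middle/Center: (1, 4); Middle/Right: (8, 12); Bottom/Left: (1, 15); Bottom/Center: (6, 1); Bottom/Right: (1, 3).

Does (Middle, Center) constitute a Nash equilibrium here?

Holding Firm B at Center: Firm A gets 1 from Middle but could get 6 by switching to Bottom. Firm A has a profitable deviation.

No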